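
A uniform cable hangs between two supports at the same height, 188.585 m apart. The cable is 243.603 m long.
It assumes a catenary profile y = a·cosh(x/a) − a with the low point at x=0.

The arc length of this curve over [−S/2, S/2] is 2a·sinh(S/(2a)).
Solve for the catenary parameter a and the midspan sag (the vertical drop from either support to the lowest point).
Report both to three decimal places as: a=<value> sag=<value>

seed: a₀ = √(S³/(24(L−S))) = √(188.585³/(24·55.018)) = 71.269334
iter 1: u=1.323044  f(a)=+5.021e+00  f'(a)=-1.832e+00  a ← 71.269334 − (+5.021e+00/-1.832e+00) = 74.010536
iter 2: u=1.274042  f(a)=+3.042e-01  f'(a)=-1.616e+00  a ← 74.010536 − (+3.042e-01/-1.616e+00) = 74.198809
iter 3: u=1.270809  f(a)=+1.276e-03  f'(a)=-1.602e+00  a ← 74.198809 − (+1.276e-03/-1.602e+00) = 74.199606
iter 4: u=1.270795  f(a)=+2.266e-08  f'(a)=-1.602e+00  a ← 74.199606 − (+2.266e-08/-1.602e+00) = 74.199606
iter 5: u=1.270795  f(a)=+2.842e-14  f'(a)=-1.602e+00  a ← 74.199606 − (+2.842e-14/-1.602e+00) = 74.199606
converged: |Δa| < 1e-12 after 5 iterations
sag = a·(cosh(S/(2a)) − 1) = 74.199606·(cosh(1.270795) − 1) = 68.422927
T_max/T_min = cosh(S/(2a)) = 1.922147

a=74.200 sag=68.423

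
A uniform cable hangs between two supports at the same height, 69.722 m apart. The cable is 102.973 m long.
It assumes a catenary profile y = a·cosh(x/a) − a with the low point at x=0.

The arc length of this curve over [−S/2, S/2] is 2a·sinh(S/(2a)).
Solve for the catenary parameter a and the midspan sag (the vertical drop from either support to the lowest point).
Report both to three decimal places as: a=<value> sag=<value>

seed: a₀ = √(S³/(24(L−S))) = √(69.722³/(24·33.251)) = 20.608519
iter 1: u=1.691582  f(a)=+5.095e+00  f'(a)=-4.250e+00  a ← 20.608519 − (+5.095e+00/-4.250e+00) = 21.807310
iter 2: u=1.598592  f(a)=+4.784e-01  f'(a)=-3.486e+00  a ← 21.807310 − (+4.784e-01/-3.486e+00) = 21.944531
iter 3: u=1.588596  f(a)=+5.182e-03  f'(a)=-3.411e+00  a ← 21.944531 − (+5.182e-03/-3.411e+00) = 21.946050
iter 4: u=1.588486  f(a)=+6.228e-07  f'(a)=-3.410e+00  a ← 21.946050 − (+6.228e-07/-3.410e+00) = 21.946050
iter 5: u=1.588486  f(a)=+0.000e+00  f'(a)=-3.410e+00  a ← 21.946050 − (+0.000e+00/-3.410e+00) = 21.946050
converged: |Δa| < 1e-12 after 5 iterations
sag = a·(cosh(S/(2a)) − 1) = 21.946050·(cosh(1.588486) − 1) = 34.022591
T_max/T_min = cosh(S/(2a)) = 2.550283

a=21.946 sag=34.023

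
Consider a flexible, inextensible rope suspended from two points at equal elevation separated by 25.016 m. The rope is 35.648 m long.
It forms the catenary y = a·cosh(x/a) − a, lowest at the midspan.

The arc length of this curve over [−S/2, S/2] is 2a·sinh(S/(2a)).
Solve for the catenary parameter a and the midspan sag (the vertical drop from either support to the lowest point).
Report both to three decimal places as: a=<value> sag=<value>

a=8.290 sag=11.367

seed: a₀ = √(S³/(24(L−S))) = √(25.016³/(24·10.632)) = 7.832740
iter 1: u=1.596887  f(a)=+1.441e+00  f'(a)=-3.473e+00  a ← 7.832740 − (+1.441e+00/-3.473e+00) = 8.247607
iter 2: u=1.516561  f(a)=+1.224e-01  f'(a)=-2.906e+00  a ← 8.247607 − (+1.224e-01/-2.906e+00) = 8.289725
iter 3: u=1.508856  f(a)=+1.064e-03  f'(a)=-2.856e+00  a ← 8.289725 − (+1.064e-03/-2.856e+00) = 8.290097
iter 4: u=1.508788  f(a)=+8.201e-08  f'(a)=-2.855e+00  a ← 8.290097 − (+8.201e-08/-2.855e+00) = 8.290097
iter 5: u=1.508788  f(a)=-7.105e-15  f'(a)=-2.855e+00  a ← 8.290097 − (-7.105e-15/-2.855e+00) = 8.290097
converged: |Δa| < 1e-12 after 5 iterations
sag = a·(cosh(S/(2a)) − 1) = 8.290097·(cosh(1.508788) − 1) = 11.367489
T_max/T_min = cosh(S/(2a)) = 2.371213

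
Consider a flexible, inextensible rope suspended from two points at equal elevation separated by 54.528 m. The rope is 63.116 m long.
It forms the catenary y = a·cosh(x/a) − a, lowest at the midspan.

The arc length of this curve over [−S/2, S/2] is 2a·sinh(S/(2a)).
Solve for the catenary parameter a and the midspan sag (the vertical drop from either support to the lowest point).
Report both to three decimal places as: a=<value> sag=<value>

a=28.686 sag=13.961

seed: a₀ = √(S³/(24(L−S))) = √(54.528³/(24·8.588)) = 28.046438
iter 1: u=0.972102  f(a)=+4.150e-01  f'(a)=-6.723e-01  a ← 28.046438 − (+4.150e-01/-6.723e-01) = 28.663786
iter 2: u=0.951165  f(a)=+1.410e-02  f'(a)=-6.273e-01  a ← 28.663786 − (+1.410e-02/-6.273e-01) = 28.686262
iter 3: u=0.950420  f(a)=+1.754e-05  f'(a)=-6.257e-01  a ← 28.686262 − (+1.754e-05/-6.257e-01) = 28.686290
iter 4: u=0.950419  f(a)=+2.723e-11  f'(a)=-6.257e-01  a ← 28.686290 − (+2.723e-11/-6.257e-01) = 28.686290
iter 5: u=0.950419  f(a)=+7.105e-15  f'(a)=-6.257e-01  a ← 28.686290 − (+7.105e-15/-6.257e-01) = 28.686290
converged: |Δa| < 1e-12 after 5 iterations
sag = a·(cosh(S/(2a)) − 1) = 28.686290·(cosh(0.950419) − 1) = 13.961226
T_max/T_min = cosh(S/(2a)) = 1.486686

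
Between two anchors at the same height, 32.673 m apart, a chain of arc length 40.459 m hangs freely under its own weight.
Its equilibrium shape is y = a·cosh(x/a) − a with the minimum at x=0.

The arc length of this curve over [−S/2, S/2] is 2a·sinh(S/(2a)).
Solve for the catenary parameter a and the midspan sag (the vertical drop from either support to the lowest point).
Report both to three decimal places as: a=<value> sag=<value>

seed: a₀ = √(S³/(24(L−S))) = √(32.673³/(24·7.786)) = 13.662202
iter 1: u=1.195744  f(a)=+5.760e-01  f'(a)=-1.311e+00  a ← 13.662202 − (+5.760e-01/-1.311e+00) = 14.101425
iter 2: u=1.158500  f(a)=+2.894e-02  f'(a)=-1.183e+00  a ← 14.101425 − (+2.894e-02/-1.183e+00) = 14.125899
iter 3: u=1.156493  f(a)=+8.163e-05  f'(a)=-1.176e+00  a ← 14.125899 − (+8.163e-05/-1.176e+00) = 14.125968
iter 4: u=1.156487  f(a)=+6.535e-10  f'(a)=-1.176e+00  a ← 14.125968 − (+6.535e-10/-1.176e+00) = 14.125968
iter 5: u=1.156487  f(a)=-7.105e-15  f'(a)=-1.176e+00  a ← 14.125968 − (-7.105e-15/-1.176e+00) = 14.125968
converged: |Δa| < 1e-12 after 5 iterations
sag = a·(cosh(S/(2a)) − 1) = 14.125968·(cosh(1.156487) − 1) = 10.547411
T_max/T_min = cosh(S/(2a)) = 1.746668

a=14.126 sag=10.547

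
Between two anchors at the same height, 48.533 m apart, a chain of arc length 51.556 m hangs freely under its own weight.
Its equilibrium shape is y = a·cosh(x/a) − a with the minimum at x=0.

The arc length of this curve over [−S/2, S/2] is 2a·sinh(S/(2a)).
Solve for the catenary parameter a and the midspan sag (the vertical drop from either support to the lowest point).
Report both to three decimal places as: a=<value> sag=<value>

a=40.060 sag=7.577

seed: a₀ = √(S³/(24(L−S))) = √(48.533³/(24·3.023)) = 39.694562
iter 1: u=0.611331  f(a)=+5.699e-02  f'(a)=-1.581e-01  a ← 39.694562 − (+5.699e-02/-1.581e-01) = 40.055095
iter 2: u=0.605828  f(a)=+7.858e-04  f'(a)=-1.537e-01  a ← 40.055095 − (+7.858e-04/-1.537e-01) = 40.060206
iter 3: u=0.605751  f(a)=+1.540e-07  f'(a)=-1.537e-01  a ← 40.060206 − (+1.540e-07/-1.537e-01) = 40.060207
iter 4: u=0.605751  f(a)=+0.000e+00  f'(a)=-1.537e-01  a ← 40.060207 − (+0.000e+00/-1.537e-01) = 40.060207
converged: |Δa| < 1e-12 after 4 iterations
sag = a·(cosh(S/(2a)) − 1) = 40.060207·(cosh(0.605751) − 1) = 7.577231
T_max/T_min = cosh(S/(2a)) = 1.189146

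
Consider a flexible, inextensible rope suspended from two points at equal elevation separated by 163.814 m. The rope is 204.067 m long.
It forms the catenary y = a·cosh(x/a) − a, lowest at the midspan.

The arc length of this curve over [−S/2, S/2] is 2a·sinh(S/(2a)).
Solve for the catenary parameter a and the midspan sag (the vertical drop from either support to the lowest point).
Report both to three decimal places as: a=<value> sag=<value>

a=69.814 sag=53.818

seed: a₀ = √(S³/(24(L−S))) = √(163.814³/(24·40.253)) = 67.456185
iter 1: u=1.214225  f(a)=+3.074e+00  f'(a)=-1.379e+00  a ← 67.456185 − (+3.074e+00/-1.379e+00) = 69.685196
iter 2: u=1.175386  f(a)=+1.589e-01  f'(a)=-1.240e+00  a ← 69.685196 − (+1.589e-01/-1.240e+00) = 69.813393
iter 3: u=1.173228  f(a)=+4.761e-04  f'(a)=-1.232e+00  a ← 69.813393 − (+4.761e-04/-1.232e+00) = 69.813780
iter 4: u=1.173221  f(a)=+4.302e-09  f'(a)=-1.232e+00  a ← 69.813780 − (+4.302e-09/-1.232e+00) = 69.813780
iter 5: u=1.173221  f(a)=+2.842e-14  f'(a)=-1.232e+00  a ← 69.813780 − (+2.842e-14/-1.232e+00) = 69.813780
converged: |Δa| < 1e-12 after 5 iterations
sag = a·(cosh(S/(2a)) − 1) = 69.813780·(cosh(1.173221) − 1) = 53.817927
T_max/T_min = cosh(S/(2a)) = 1.770878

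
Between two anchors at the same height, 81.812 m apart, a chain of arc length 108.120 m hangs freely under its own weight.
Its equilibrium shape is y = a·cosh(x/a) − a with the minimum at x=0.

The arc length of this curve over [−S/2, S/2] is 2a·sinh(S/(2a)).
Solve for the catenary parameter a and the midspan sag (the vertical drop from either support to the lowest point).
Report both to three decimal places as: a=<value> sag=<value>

seed: a₀ = √(S³/(24(L−S))) = √(81.812³/(24·26.308)) = 29.449368
iter 1: u=1.389028  f(a)=+2.658e+00  f'(a)=-2.156e+00  a ← 29.449368 − (+2.658e+00/-2.156e+00) = 30.682068
iter 2: u=1.333222  f(a)=+1.760e-01  f'(a)=-1.879e+00  a ← 30.682068 − (+1.760e-01/-1.879e+00) = 30.775719
iter 3: u=1.329165  f(a)=+8.926e-04  f'(a)=-1.860e+00  a ← 30.775719 − (+8.926e-04/-1.860e+00) = 30.776199
iter 4: u=1.329144  f(a)=+2.322e-08  f'(a)=-1.860e+00  a ← 30.776199 − (+2.322e-08/-1.860e+00) = 30.776199
iter 5: u=1.329144  f(a)=-2.842e-14  f'(a)=-1.860e+00  a ← 30.776199 − (-2.842e-14/-1.860e+00) = 30.776199
converged: |Δa| < 1e-12 after 5 iterations
sag = a·(cosh(S/(2a)) − 1) = 30.776199·(cosh(1.329144) − 1) = 31.430376
T_max/T_min = cosh(S/(2a)) = 2.021256

a=30.776 sag=31.430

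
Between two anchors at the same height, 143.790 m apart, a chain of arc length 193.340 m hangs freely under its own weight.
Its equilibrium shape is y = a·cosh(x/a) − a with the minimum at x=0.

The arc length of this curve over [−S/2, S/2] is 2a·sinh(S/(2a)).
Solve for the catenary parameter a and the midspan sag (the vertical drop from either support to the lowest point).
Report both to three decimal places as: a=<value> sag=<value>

a=52.403 sag=57.557

seed: a₀ = √(S³/(24(L−S))) = √(143.790³/(24·49.550)) = 49.999490
iter 1: u=1.437915  f(a)=+5.382e+00  f'(a)=-2.423e+00  a ← 49.999490 − (+5.382e+00/-2.423e+00) = 52.220467
iter 2: u=1.376759  f(a)=+3.794e-01  f'(a)=-2.093e+00  a ← 52.220467 − (+3.794e-01/-2.093e+00) = 52.401762
iter 3: u=1.371996  f(a)=+2.201e-03  f'(a)=-2.068e+00  a ← 52.401762 − (+2.201e-03/-2.068e+00) = 52.402826
iter 4: u=1.371968  f(a)=+7.505e-08  f'(a)=-2.068e+00  a ← 52.402826 − (+7.505e-08/-2.068e+00) = 52.402826
iter 5: u=1.371968  f(a)=+0.000e+00  f'(a)=-2.068e+00  a ← 52.402826 − (+0.000e+00/-2.068e+00) = 52.402826
converged: |Δa| < 1e-12 after 5 iterations
sag = a·(cosh(S/(2a)) − 1) = 52.402826·(cosh(1.371968) − 1) = 57.556917
T_max/T_min = cosh(S/(2a)) = 2.098355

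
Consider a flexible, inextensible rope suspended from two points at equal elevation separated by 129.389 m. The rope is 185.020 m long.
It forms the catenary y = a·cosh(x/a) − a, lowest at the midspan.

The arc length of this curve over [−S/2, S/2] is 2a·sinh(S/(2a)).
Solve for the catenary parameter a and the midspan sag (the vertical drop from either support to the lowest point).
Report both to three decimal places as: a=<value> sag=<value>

a=42.656 sag=59.214

seed: a₀ = √(S³/(24(L−S))) = √(129.389³/(24·55.631)) = 40.279306
iter 1: u=1.606147  f(a)=+7.632e+00  f'(a)=-3.544e+00  a ← 40.279306 − (+7.632e+00/-3.544e+00) = 42.433110
iter 2: u=1.524623  f(a)=+6.549e-01  f'(a)=-2.959e+00  a ← 42.433110 − (+6.549e-01/-2.959e+00) = 42.654416
iter 3: u=1.516713  f(a)=+5.822e-03  f'(a)=-2.907e+00  a ← 42.654416 − (+5.822e-03/-2.907e+00) = 42.656419
iter 4: u=1.516642  f(a)=+4.692e-07  f'(a)=-2.907e+00  a ← 42.656419 − (+4.692e-07/-2.907e+00) = 42.656419
iter 5: u=1.516642  f(a)=-2.842e-14  f'(a)=-2.907e+00  a ← 42.656419 − (-2.842e-14/-2.907e+00) = 42.656419
converged: |Δa| < 1e-12 after 5 iterations
sag = a·(cosh(S/(2a)) − 1) = 42.656419·(cosh(1.516642) − 1) = 59.214432
T_max/T_min = cosh(S/(2a)) = 2.388172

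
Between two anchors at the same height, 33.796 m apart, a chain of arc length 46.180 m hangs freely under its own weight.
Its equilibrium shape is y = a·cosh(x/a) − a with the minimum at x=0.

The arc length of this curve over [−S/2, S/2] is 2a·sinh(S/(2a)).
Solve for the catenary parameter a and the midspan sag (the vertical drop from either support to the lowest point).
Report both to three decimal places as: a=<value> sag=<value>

a=11.976 sag=14.035

seed: a₀ = √(S³/(24(L−S))) = √(33.796³/(24·12.384)) = 11.396247
iter 1: u=1.482769  f(a)=+1.435e+00  f'(a)=-2.690e+00  a ← 11.396247 − (+1.435e+00/-2.690e+00) = 11.929600
iter 2: u=1.416477  f(a)=+1.069e-01  f'(a)=-2.303e+00  a ← 11.929600 − (+1.069e-01/-2.303e+00) = 11.976006
iter 3: u=1.410988  f(a)=+6.985e-04  f'(a)=-2.273e+00  a ← 11.976006 − (+6.985e-04/-2.273e+00) = 11.976313
iter 4: u=1.410952  f(a)=+3.026e-08  f'(a)=-2.273e+00  a ← 11.976313 − (+3.026e-08/-2.273e+00) = 11.976313
iter 5: u=1.410952  f(a)=+0.000e+00  f'(a)=-2.273e+00  a ← 11.976313 − (+0.000e+00/-2.273e+00) = 11.976313
converged: |Δa| < 1e-12 after 5 iterations
sag = a·(cosh(S/(2a)) − 1) = 11.976313·(cosh(1.410952) − 1) = 14.034842
T_max/T_min = cosh(S/(2a)) = 2.171883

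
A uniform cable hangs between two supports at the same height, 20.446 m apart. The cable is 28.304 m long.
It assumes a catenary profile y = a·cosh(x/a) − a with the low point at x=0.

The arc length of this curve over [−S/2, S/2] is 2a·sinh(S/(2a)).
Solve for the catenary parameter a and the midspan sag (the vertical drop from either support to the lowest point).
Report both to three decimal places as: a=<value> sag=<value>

seed: a₀ = √(S³/(24(L−S))) = √(20.446³/(24·7.858)) = 6.732105
iter 1: u=1.518544  f(a)=+9.574e-01  f'(a)=-2.919e+00  a ← 6.732105 − (+9.574e-01/-2.919e+00) = 7.060081
iter 2: u=1.448000  f(a)=+7.441e-02  f'(a)=-2.481e+00  a ← 7.060081 − (+7.441e-02/-2.481e+00) = 7.090067
iter 3: u=1.441876  f(a)=+5.332e-04  f'(a)=-2.446e+00  a ← 7.090067 − (+5.332e-04/-2.446e+00) = 7.090285
iter 4: u=1.441832  f(a)=+2.781e-08  f'(a)=-2.446e+00  a ← 7.090285 − (+2.781e-08/-2.446e+00) = 7.090285
iter 5: u=1.441832  f(a)=+0.000e+00  f'(a)=-2.446e+00  a ← 7.090285 − (+0.000e+00/-2.446e+00) = 7.090285
converged: |Δa| < 1e-12 after 5 iterations
sag = a·(cosh(S/(2a)) − 1) = 7.090285·(cosh(1.441832) − 1) = 8.738525
T_max/T_min = cosh(S/(2a)) = 2.232465

a=7.090 sag=8.739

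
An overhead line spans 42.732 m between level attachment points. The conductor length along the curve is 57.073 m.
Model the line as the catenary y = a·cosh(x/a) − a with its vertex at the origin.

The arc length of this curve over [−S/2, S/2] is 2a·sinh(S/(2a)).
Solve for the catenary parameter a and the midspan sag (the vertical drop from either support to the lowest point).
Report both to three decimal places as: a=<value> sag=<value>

seed: a₀ = √(S³/(24(L−S))) = √(42.732³/(24·14.341)) = 15.056863
iter 1: u=1.419021  f(a)=+1.515e+00  f'(a)=-2.317e+00  a ← 15.056863 − (+1.515e+00/-2.317e+00) = 15.710716
iter 2: u=1.359963  f(a)=+1.043e-01  f'(a)=-2.008e+00  a ← 15.710716 − (+1.043e-01/-2.008e+00) = 15.762644
iter 3: u=1.355483  f(a)=+5.747e-04  f'(a)=-1.986e+00  a ← 15.762644 − (+5.747e-04/-1.986e+00) = 15.762933
iter 4: u=1.355458  f(a)=+1.767e-08  f'(a)=-1.986e+00  a ← 15.762933 − (+1.767e-08/-1.986e+00) = 15.762933
iter 5: u=1.355458  f(a)=-7.105e-15  f'(a)=-1.986e+00  a ← 15.762933 − (-7.105e-15/-1.986e+00) = 15.762933
converged: |Δa| < 1e-12 after 5 iterations
sag = a·(cosh(S/(2a)) − 1) = 15.762933·(cosh(1.355458) − 1) = 16.837710
T_max/T_min = cosh(S/(2a)) = 2.068184

a=15.763 sag=16.838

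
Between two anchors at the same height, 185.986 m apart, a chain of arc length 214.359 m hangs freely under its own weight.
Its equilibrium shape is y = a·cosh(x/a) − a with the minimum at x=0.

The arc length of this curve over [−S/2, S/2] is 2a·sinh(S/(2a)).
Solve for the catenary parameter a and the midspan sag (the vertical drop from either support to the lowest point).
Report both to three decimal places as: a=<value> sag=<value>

seed: a₀ = √(S³/(24(L−S))) = √(185.986³/(24·28.373)) = 97.199075
iter 1: u=0.956727  f(a)=+1.327e+00  f'(a)=-6.390e-01  a ← 97.199075 − (+1.327e+00/-6.390e-01) = 99.275969
iter 2: u=0.936712  f(a)=+4.373e-02  f'(a)=-5.975e-01  a ← 99.275969 − (+4.373e-02/-5.975e-01) = 99.349153
iter 3: u=0.936022  f(a)=+5.106e-05  f'(a)=-5.961e-01  a ← 99.349153 − (+5.106e-05/-5.961e-01) = 99.349239
iter 4: u=0.936021  f(a)=+6.980e-11  f'(a)=-5.961e-01  a ← 99.349239 − (+6.980e-11/-5.961e-01) = 99.349239
iter 5: u=0.936021  f(a)=-2.842e-14  f'(a)=-5.961e-01  a ← 99.349239 − (-2.842e-14/-5.961e-01) = 99.349239
converged: |Δa| < 1e-12 after 5 iterations
sag = a·(cosh(S/(2a)) − 1) = 99.349239·(cosh(0.936021) − 1) = 46.793556
T_max/T_min = cosh(S/(2a)) = 1.471001

a=99.349 sag=46.794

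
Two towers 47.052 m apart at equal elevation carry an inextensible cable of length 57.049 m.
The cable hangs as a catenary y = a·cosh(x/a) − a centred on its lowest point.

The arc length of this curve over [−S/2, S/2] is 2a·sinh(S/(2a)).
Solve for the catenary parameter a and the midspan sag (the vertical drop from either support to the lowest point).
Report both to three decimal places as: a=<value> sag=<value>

seed: a₀ = √(S³/(24(L−S))) = √(47.052³/(24·9.997)) = 20.836591
iter 1: u=1.129071  f(a)=+6.569e-01  f'(a)=-1.088e+00  a ← 20.836591 − (+6.569e-01/-1.088e+00) = 21.440584
iter 2: u=1.097265  f(a)=+2.965e-02  f'(a)=-9.914e-01  a ← 21.440584 − (+2.965e-02/-9.914e-01) = 21.470486
iter 3: u=1.095737  f(a)=+6.670e-05  f'(a)=-9.870e-01  a ← 21.470486 − (+6.670e-05/-9.870e-01) = 21.470553
iter 4: u=1.095733  f(a)=+3.392e-10  f'(a)=-9.870e-01  a ← 21.470553 − (+3.392e-10/-9.870e-01) = 21.470553
iter 5: u=1.095733  f(a)=+0.000e+00  f'(a)=-9.870e-01  a ← 21.470553 − (+0.000e+00/-9.870e-01) = 21.470553
converged: |Δa| < 1e-12 after 5 iterations
sag = a·(cosh(S/(2a)) − 1) = 21.470553·(cosh(1.095733) − 1) = 14.231432
T_max/T_min = cosh(S/(2a)) = 1.662835

a=21.471 sag=14.231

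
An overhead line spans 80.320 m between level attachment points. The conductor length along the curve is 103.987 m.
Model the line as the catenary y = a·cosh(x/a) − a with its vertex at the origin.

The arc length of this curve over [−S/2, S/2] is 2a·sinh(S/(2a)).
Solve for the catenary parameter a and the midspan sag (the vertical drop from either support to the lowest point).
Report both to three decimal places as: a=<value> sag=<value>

seed: a₀ = √(S³/(24(L−S))) = √(80.320³/(24·23.667)) = 30.203573
iter 1: u=1.329644  f(a)=+2.182e+00  f'(a)=-1.862e+00  a ← 30.203573 − (+2.182e+00/-1.862e+00) = 31.375434
iter 2: u=1.279982  f(a)=+1.334e-01  f'(a)=-1.641e+00  a ← 31.375434 − (+1.334e-01/-1.641e+00) = 31.456754
iter 3: u=1.276673  f(a)=+5.708e-04  f'(a)=-1.627e+00  a ← 31.456754 − (+5.708e-04/-1.627e+00) = 31.457105
iter 4: u=1.276659  f(a)=+1.054e-08  f'(a)=-1.627e+00  a ← 31.457105 − (+1.054e-08/-1.627e+00) = 31.457105
iter 5: u=1.276659  f(a)=-2.842e-14  f'(a)=-1.627e+00  a ← 31.457105 − (-2.842e-14/-1.627e+00) = 31.457105
converged: |Δa| < 1e-12 after 5 iterations
sag = a·(cosh(S/(2a)) − 1) = 31.457105·(cosh(1.276659) − 1) = 29.311913
T_max/T_min = cosh(S/(2a)) = 1.931806

a=31.457 sag=29.312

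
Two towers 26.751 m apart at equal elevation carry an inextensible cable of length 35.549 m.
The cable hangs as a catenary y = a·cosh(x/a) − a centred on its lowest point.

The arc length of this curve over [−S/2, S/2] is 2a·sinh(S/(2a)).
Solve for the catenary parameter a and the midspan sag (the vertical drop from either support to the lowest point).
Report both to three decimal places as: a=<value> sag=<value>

a=9.960 sag=10.415

seed: a₀ = √(S³/(24(L−S))) = √(26.751³/(24·8.798)) = 9.521655
iter 1: u=1.404745  f(a)=+9.100e-01  f'(a)=-2.239e+00  a ← 9.521655 − (+9.100e-01/-2.239e+00) = 9.928019
iter 2: u=1.347248  f(a)=+6.150e-02  f'(a)=-1.946e+00  a ← 9.928019 − (+6.150e-02/-1.946e+00) = 9.959621
iter 3: u=1.342973  f(a)=+3.259e-04  f'(a)=-1.925e+00  a ← 9.959621 − (+3.259e-04/-1.925e+00) = 9.959790
iter 4: u=1.342950  f(a)=+9.258e-09  f'(a)=-1.925e+00  a ← 9.959790 − (+9.258e-09/-1.925e+00) = 9.959790
iter 5: u=1.342950  f(a)=+1.421e-14  f'(a)=-1.925e+00  a ← 9.959790 − (+1.421e-14/-1.925e+00) = 9.959790
converged: |Δa| < 1e-12 after 5 iterations
sag = a·(cosh(S/(2a)) − 1) = 9.959790·(cosh(1.342950) − 1) = 10.414956
T_max/T_min = cosh(S/(2a)) = 2.045700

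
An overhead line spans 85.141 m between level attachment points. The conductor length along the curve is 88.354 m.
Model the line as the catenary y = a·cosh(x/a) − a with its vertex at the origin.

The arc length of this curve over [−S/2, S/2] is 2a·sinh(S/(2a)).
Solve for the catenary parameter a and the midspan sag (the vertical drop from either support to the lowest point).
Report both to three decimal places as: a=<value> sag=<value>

a=89.966 sag=10.261

seed: a₀ = √(S³/(24(L−S))) = √(85.141³/(24·3.213)) = 89.463758
iter 1: u=0.475841  f(a)=+3.657e-02  f'(a)=-7.347e-02  a ← 89.463758 − (+3.657e-02/-7.347e-02) = 89.961553
iter 2: u=0.473208  f(a)=+3.075e-04  f'(a)=-7.224e-02  a ← 89.961553 − (+3.075e-04/-7.224e-02) = 89.965810
iter 3: u=0.473185  f(a)=+2.215e-08  f'(a)=-7.223e-02  a ← 89.965810 − (+2.215e-08/-7.223e-02) = 89.965810
iter 4: u=0.473185  f(a)=+0.000e+00  f'(a)=-7.223e-02  a ← 89.965810 − (+0.000e+00/-7.223e-02) = 89.965810
converged: |Δa| < 1e-12 after 4 iterations
sag = a·(cosh(S/(2a)) − 1) = 89.965810·(cosh(0.473185) − 1) = 10.261204
T_max/T_min = cosh(S/(2a)) = 1.114057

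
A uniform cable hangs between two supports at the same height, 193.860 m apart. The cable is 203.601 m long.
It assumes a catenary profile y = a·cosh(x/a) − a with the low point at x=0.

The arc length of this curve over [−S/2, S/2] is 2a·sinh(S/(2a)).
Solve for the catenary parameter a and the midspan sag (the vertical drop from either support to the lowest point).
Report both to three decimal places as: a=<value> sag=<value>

seed: a₀ = √(S³/(24(L−S))) = √(193.860³/(24·9.741)) = 176.532601
iter 1: u=0.549077  f(a)=+1.479e-01  f'(a)=-1.137e-01  a ← 176.532601 − (+1.479e-01/-1.137e-01) = 177.833110
iter 2: u=0.545062  f(a)=+1.650e-03  f'(a)=-1.112e-01  a ← 177.833110 − (+1.650e-03/-1.112e-01) = 177.847951
iter 3: u=0.545016  f(a)=+2.106e-07  f'(a)=-1.112e-01  a ← 177.847951 − (+2.106e-07/-1.112e-01) = 177.847953
iter 4: u=0.545016  f(a)=+2.842e-14  f'(a)=-1.112e-01  a ← 177.847953 − (+2.842e-14/-1.112e-01) = 177.847953
converged: |Δa| < 1e-12 after 4 iterations
sag = a·(cosh(S/(2a)) − 1) = 177.847953·(cosh(0.545016) − 1) = 27.074560
T_max/T_min = cosh(S/(2a)) = 1.152234

a=177.848 sag=27.075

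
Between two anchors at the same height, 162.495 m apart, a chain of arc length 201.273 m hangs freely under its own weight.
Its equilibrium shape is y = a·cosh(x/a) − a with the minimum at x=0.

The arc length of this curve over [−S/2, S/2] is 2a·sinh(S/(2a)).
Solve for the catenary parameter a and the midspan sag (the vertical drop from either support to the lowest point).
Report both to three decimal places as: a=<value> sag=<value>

seed: a₀ = √(S³/(24(L−S))) = √(162.495³/(24·38.778)) = 67.898734
iter 1: u=1.196598  f(a)=+2.873e+00  f'(a)=-1.314e+00  a ← 67.898734 − (+2.873e+00/-1.314e+00) = 70.084392
iter 2: u=1.159281  f(a)=+1.445e-01  f'(a)=-1.185e+00  a ← 70.084392 − (+1.445e-01/-1.185e+00) = 70.206358
iter 3: u=1.157267  f(a)=+4.089e-04  f'(a)=-1.178e+00  a ← 70.206358 − (+4.089e-04/-1.178e+00) = 70.206704
iter 4: u=1.157261  f(a)=+3.292e-09  f'(a)=-1.178e+00  a ← 70.206704 − (+3.292e-09/-1.178e+00) = 70.206704
iter 5: u=1.157261  f(a)=-2.842e-14  f'(a)=-1.178e+00  a ← 70.206704 − (-2.842e-14/-1.178e+00) = 70.206704
converged: |Δa| < 1e-12 after 5 iterations
sag = a·(cosh(S/(2a)) − 1) = 70.206704·(cosh(1.157261) − 1) = 52.498986
T_max/T_min = cosh(S/(2a)) = 1.747777

a=70.207 sag=52.499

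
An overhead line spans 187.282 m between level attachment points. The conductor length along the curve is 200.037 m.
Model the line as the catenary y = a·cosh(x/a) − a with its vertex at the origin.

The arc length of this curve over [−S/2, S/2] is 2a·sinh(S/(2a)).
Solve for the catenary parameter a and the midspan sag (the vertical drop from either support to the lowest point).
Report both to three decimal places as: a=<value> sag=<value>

seed: a₀ = √(S³/(24(L−S))) = √(187.282³/(24·12.755)) = 146.486703
iter 1: u=0.639246  f(a)=+2.632e-01  f'(a)=-1.814e-01  a ← 146.486703 − (+2.632e-01/-1.814e-01) = 147.937673
iter 2: u=0.632976  f(a)=+3.961e-03  f'(a)=-1.759e-01  a ← 147.937673 − (+3.961e-03/-1.759e-01) = 147.960187
iter 3: u=0.632880  f(a)=+9.279e-07  f'(a)=-1.759e-01  a ← 147.960187 − (+9.279e-07/-1.759e-01) = 147.960192
iter 4: u=0.632880  f(a)=+8.527e-14  f'(a)=-1.759e-01  a ← 147.960192 − (+8.527e-14/-1.759e-01) = 147.960192
converged: |Δa| < 1e-12 after 4 iterations
sag = a·(cosh(S/(2a)) − 1) = 147.960192·(cosh(0.632880) − 1) = 30.634093
T_max/T_min = cosh(S/(2a)) = 1.207043

a=147.960 sag=30.634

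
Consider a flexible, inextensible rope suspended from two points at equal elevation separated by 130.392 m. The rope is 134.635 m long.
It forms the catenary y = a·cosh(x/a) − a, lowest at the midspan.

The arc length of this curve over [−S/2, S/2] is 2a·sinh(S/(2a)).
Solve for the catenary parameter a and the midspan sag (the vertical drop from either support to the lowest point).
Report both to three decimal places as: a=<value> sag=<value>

seed: a₀ = √(S³/(24(L−S))) = √(130.392³/(24·4.243)) = 147.548325
iter 1: u=0.441862  f(a)=+4.161e-02  f'(a)=-5.864e-02  a ← 147.548325 − (+4.161e-02/-5.864e-02) = 148.257922
iter 2: u=0.439747  f(a)=+3.021e-04  f'(a)=-5.780e-02  a ← 148.257922 − (+3.021e-04/-5.780e-02) = 148.263149
iter 3: u=0.439732  f(a)=+1.618e-08  f'(a)=-5.779e-02  a ← 148.263149 − (+1.618e-08/-5.779e-02) = 148.263149
iter 4: u=0.439732  f(a)=+0.000e+00  f'(a)=-5.779e-02  a ← 148.263149 − (+0.000e+00/-5.779e-02) = 148.263149
converged: |Δa| < 1e-12 after 4 iterations
sag = a·(cosh(S/(2a)) − 1) = 148.263149·(cosh(0.439732) − 1) = 14.566846
T_max/T_min = cosh(S/(2a)) = 1.098250

a=148.263 sag=14.567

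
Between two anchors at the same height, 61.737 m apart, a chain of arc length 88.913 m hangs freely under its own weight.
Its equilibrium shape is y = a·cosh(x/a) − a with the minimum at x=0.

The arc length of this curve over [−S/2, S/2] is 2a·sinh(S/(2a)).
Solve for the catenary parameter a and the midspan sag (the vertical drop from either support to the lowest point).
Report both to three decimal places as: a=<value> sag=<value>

a=20.140 sag=28.666

seed: a₀ = √(S³/(24(L−S))) = √(61.737³/(24·27.176)) = 18.994151
iter 1: u=1.625158  f(a)=+3.823e+00  f'(a)=-3.692e+00  a ← 18.994151 − (+3.823e+00/-3.692e+00) = 20.029572
iter 2: u=1.541146  f(a)=+3.349e-01  f'(a)=-3.071e+00  a ← 20.029572 − (+3.349e-01/-3.071e+00) = 20.138602
iter 3: u=1.532803  f(a)=+3.114e-03  f'(a)=-3.014e+00  a ← 20.138602 − (+3.114e-03/-3.014e+00) = 20.139635
iter 4: u=1.532724  f(a)=+2.748e-07  f'(a)=-3.014e+00  a ← 20.139635 − (+2.748e-07/-3.014e+00) = 20.139635
iter 5: u=1.532724  f(a)=-1.421e-14  f'(a)=-3.014e+00  a ← 20.139635 − (-1.421e-14/-3.014e+00) = 20.139635
converged: |Δa| < 1e-12 after 5 iterations
sag = a·(cosh(S/(2a)) − 1) = 20.139635·(cosh(1.532724) − 1) = 28.665952
T_max/T_min = cosh(S/(2a)) = 2.423360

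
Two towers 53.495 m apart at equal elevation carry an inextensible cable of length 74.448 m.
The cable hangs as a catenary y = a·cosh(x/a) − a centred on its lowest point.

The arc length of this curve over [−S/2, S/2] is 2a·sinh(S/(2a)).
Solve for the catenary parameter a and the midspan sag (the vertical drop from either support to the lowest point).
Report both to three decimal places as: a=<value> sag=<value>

a=18.393 sag=23.127

seed: a₀ = √(S³/(24(L−S))) = √(53.495³/(24·20.953)) = 17.447816
iter 1: u=1.533000  f(a)=+2.604e+00  f'(a)=-3.016e+00  a ← 17.447816 − (+2.604e+00/-3.016e+00) = 18.311432
iter 2: u=1.460700  f(a)=+2.059e-01  f'(a)=-2.556e+00  a ← 18.311432 − (+2.059e-01/-2.556e+00) = 18.391964
iter 3: u=1.454304  f(a)=+1.530e-03  f'(a)=-2.518e+00  a ← 18.391964 − (+1.530e-03/-2.518e+00) = 18.392571
iter 4: u=1.454256  f(a)=+8.591e-08  f'(a)=-2.518e+00  a ← 18.392571 − (+8.591e-08/-2.518e+00) = 18.392571
iter 5: u=1.454256  f(a)=+1.421e-14  f'(a)=-2.518e+00  a ← 18.392571 − (+1.421e-14/-2.518e+00) = 18.392571
converged: |Δa| < 1e-12 after 5 iterations
sag = a·(cosh(S/(2a)) − 1) = 18.392571·(cosh(1.454256) − 1) = 23.127458
T_max/T_min = cosh(S/(2a)) = 2.257435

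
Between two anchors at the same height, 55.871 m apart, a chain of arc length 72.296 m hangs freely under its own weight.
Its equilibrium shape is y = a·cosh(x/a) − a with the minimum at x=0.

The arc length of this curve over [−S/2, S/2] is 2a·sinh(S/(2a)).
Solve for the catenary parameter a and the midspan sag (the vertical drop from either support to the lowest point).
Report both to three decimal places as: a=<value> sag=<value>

a=21.905 sag=20.362

seed: a₀ = √(S³/(24(L−S))) = √(55.871³/(24·16.425)) = 21.033975
iter 1: u=1.328113  f(a)=+1.511e+00  f'(a)=-1.855e+00  a ← 21.033975 − (+1.511e+00/-1.855e+00) = 21.848425
iter 2: u=1.278605  f(a)=+9.219e-02  f'(a)=-1.635e+00  a ← 21.848425 − (+9.219e-02/-1.635e+00) = 21.904809
iter 3: u=1.275314  f(a)=+3.926e-04  f'(a)=-1.621e+00  a ← 21.904809 − (+3.926e-04/-1.621e+00) = 21.905051
iter 4: u=1.275299  f(a)=+7.184e-09  f'(a)=-1.621e+00  a ← 21.905051 − (+7.184e-09/-1.621e+00) = 21.905051
iter 5: u=1.275299  f(a)=-1.421e-14  f'(a)=-1.621e+00  a ← 21.905051 − (-1.421e-14/-1.621e+00) = 21.905051
converged: |Δa| < 1e-12 after 5 iterations
sag = a·(cosh(S/(2a)) − 1) = 21.905051·(cosh(1.275299) − 1) = 20.362066
T_max/T_min = cosh(S/(2a)) = 1.929560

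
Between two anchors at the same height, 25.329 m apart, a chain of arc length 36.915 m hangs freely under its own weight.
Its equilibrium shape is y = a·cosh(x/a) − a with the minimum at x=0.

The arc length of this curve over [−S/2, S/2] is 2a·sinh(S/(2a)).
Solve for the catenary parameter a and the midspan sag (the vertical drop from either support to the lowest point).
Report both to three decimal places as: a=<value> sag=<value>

seed: a₀ = √(S³/(24(L−S))) = √(25.329³/(24·11.586)) = 7.644599
iter 1: u=1.656660  f(a)=+1.698e+00  f'(a)=-3.949e+00  a ← 7.644599 − (+1.698e+00/-3.949e+00) = 8.074557
iter 2: u=1.568445  f(a)=+1.538e-01  f'(a)=-3.263e+00  a ← 8.074557 − (+1.538e-01/-3.263e+00) = 8.121679
iter 3: u=1.559345  f(a)=+1.539e-03  f'(a)=-3.198e+00  a ← 8.121679 − (+1.539e-03/-3.198e+00) = 8.122160
iter 4: u=1.559253  f(a)=+1.575e-07  f'(a)=-3.198e+00  a ← 8.122160 − (+1.575e-07/-3.198e+00) = 8.122160
iter 5: u=1.559253  f(a)=+7.105e-15  f'(a)=-3.198e+00  a ← 8.122160 − (+7.105e-15/-3.198e+00) = 8.122160
converged: |Δa| < 1e-12 after 5 iterations
sag = a·(cosh(S/(2a)) − 1) = 8.122160·(cosh(1.559253) − 1) = 12.043375
T_max/T_min = cosh(S/(2a)) = 2.482780

a=8.122 sag=12.043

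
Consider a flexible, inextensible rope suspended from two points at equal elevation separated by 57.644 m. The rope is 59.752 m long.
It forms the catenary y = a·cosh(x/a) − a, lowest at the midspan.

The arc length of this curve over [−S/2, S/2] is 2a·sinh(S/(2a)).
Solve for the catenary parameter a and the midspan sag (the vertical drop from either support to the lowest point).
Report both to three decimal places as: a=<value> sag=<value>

seed: a₀ = √(S³/(24(L−S))) = √(57.644³/(24·2.108)) = 61.530471
iter 1: u=0.468418  f(a)=+2.325e-02  f'(a)=-7.003e-02  a ← 61.530471 − (+2.325e-02/-7.003e-02) = 61.862418
iter 2: u=0.465905  f(a)=+1.895e-04  f'(a)=-6.890e-02  a ← 61.862418 − (+1.895e-04/-6.890e-02) = 61.865168
iter 3: u=0.465884  f(a)=+1.282e-08  f'(a)=-6.889e-02  a ← 61.865168 − (+1.282e-08/-6.889e-02) = 61.865168
iter 4: u=0.465884  f(a)=+7.105e-15  f'(a)=-6.889e-02  a ← 61.865168 − (+7.105e-15/-6.889e-02) = 61.865168
converged: |Δa| < 1e-12 after 4 iterations
sag = a·(cosh(S/(2a)) − 1) = 61.865168·(cosh(0.465884) − 1) = 6.836174
T_max/T_min = cosh(S/(2a)) = 1.110501

a=61.865 sag=6.836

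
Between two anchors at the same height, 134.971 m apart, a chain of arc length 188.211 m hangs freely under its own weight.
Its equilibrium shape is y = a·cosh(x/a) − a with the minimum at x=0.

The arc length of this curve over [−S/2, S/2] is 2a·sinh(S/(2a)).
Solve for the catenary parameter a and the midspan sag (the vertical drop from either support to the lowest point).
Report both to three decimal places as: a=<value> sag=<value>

seed: a₀ = √(S³/(24(L−S))) = √(134.971³/(24·53.240)) = 43.866810
iter 1: u=1.538418  f(a)=+6.667e+00  f'(a)=-3.053e+00  a ← 43.866810 − (+6.667e+00/-3.053e+00) = 46.050924
iter 2: u=1.465454  f(a)=+5.303e-01  f'(a)=-2.585e+00  a ← 46.050924 − (+5.303e-01/-2.585e+00) = 46.256093
iter 3: u=1.458954  f(a)=+3.995e-03  f'(a)=-2.546e+00  a ← 46.256093 − (+3.995e-03/-2.546e+00) = 46.257662
iter 4: u=1.458904  f(a)=+2.306e-07  f'(a)=-2.546e+00  a ← 46.257662 − (+2.306e-07/-2.546e+00) = 46.257662
iter 5: u=1.458904  f(a)=-5.684e-14  f'(a)=-2.546e+00  a ← 46.257662 − (-5.684e-14/-2.546e+00) = 46.257662
converged: |Δa| < 1e-12 after 5 iterations
sag = a·(cosh(S/(2a)) − 1) = 46.257662·(cosh(1.458904) − 1) = 58.602323
T_max/T_min = cosh(S/(2a)) = 2.266867

a=46.258 sag=58.602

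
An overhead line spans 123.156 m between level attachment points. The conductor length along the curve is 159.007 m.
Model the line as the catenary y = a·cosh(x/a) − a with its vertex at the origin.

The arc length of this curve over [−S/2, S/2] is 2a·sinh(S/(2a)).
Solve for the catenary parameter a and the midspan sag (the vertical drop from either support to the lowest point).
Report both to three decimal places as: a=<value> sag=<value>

a=48.505 sag=44.627

seed: a₀ = √(S³/(24(L−S))) = √(123.156³/(24·35.851)) = 46.593690
iter 1: u=1.321595  f(a)=+3.264e+00  f'(a)=-1.825e+00  a ← 46.593690 − (+3.264e+00/-1.825e+00) = 48.382369
iter 2: u=1.272736  f(a)=+1.974e-01  f'(a)=-1.610e+00  a ← 48.382369 − (+1.974e-01/-1.610e+00) = 48.504941
iter 3: u=1.269520  f(a)=+8.245e-04  f'(a)=-1.597e+00  a ← 48.504941 − (+8.245e-04/-1.597e+00) = 48.505458
iter 4: u=1.269507  f(a)=+1.452e-08  f'(a)=-1.597e+00  a ← 48.505458 − (+1.452e-08/-1.597e+00) = 48.505458
iter 5: u=1.269507  f(a)=+0.000e+00  f'(a)=-1.597e+00  a ← 48.505458 − (+0.000e+00/-1.597e+00) = 48.505458
converged: |Δa| < 1e-12 after 5 iterations
sag = a·(cosh(S/(2a)) − 1) = 48.505458·(cosh(1.269507) − 1) = 44.626631
T_max/T_min = cosh(S/(2a)) = 1.920033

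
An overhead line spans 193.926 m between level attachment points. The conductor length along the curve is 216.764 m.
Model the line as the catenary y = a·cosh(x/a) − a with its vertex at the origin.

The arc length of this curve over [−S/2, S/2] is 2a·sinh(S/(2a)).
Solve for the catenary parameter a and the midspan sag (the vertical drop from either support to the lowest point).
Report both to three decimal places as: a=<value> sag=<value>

seed: a₀ = √(S³/(24(L−S))) = √(193.926³/(24·22.838)) = 115.350480
iter 1: u=0.840595  f(a)=+8.206e-01  f'(a)=-4.247e-01  a ← 115.350480 − (+8.206e-01/-4.247e-01) = 117.282740
iter 2: u=0.826746  f(a)=+2.107e-02  f'(a)=-4.031e-01  a ← 117.282740 − (+2.107e-02/-4.031e-01) = 117.335015
iter 3: u=0.826377  f(a)=+1.471e-05  f'(a)=-4.025e-01  a ← 117.335015 − (+1.471e-05/-4.025e-01) = 117.335052
iter 4: u=0.826377  f(a)=+7.162e-12  f'(a)=-4.025e-01  a ← 117.335052 − (+7.162e-12/-4.025e-01) = 117.335052
converged: |Δa| < 1e-12 after 4 iterations
sag = a·(cosh(S/(2a)) − 1) = 117.335052·(cosh(0.826377) − 1) = 42.396511
T_max/T_min = cosh(S/(2a)) = 1.361329

a=117.335 sag=42.397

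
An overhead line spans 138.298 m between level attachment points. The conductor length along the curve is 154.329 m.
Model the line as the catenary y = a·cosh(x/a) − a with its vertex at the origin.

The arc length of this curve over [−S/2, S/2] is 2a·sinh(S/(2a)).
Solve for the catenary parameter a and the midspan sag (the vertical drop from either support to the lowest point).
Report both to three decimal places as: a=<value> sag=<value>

a=84.321 sag=29.979

seed: a₀ = √(S³/(24(L−S))) = √(138.298³/(24·16.031)) = 82.915920
iter 1: u=0.833965  f(a)=+5.668e-01  f'(a)=-4.143e-01  a ← 82.915920 − (+5.668e-01/-4.143e-01) = 84.284166
iter 2: u=0.820427  f(a)=+1.433e-02  f'(a)=-3.935e-01  a ← 84.284166 − (+1.433e-02/-3.935e-01) = 84.320591
iter 3: u=0.820073  f(a)=+9.695e-06  f'(a)=-3.930e-01  a ← 84.320591 − (+9.695e-06/-3.930e-01) = 84.320615
iter 4: u=0.820072  f(a)=+4.434e-12  f'(a)=-3.930e-01  a ← 84.320615 − (+4.434e-12/-3.930e-01) = 84.320615
converged: |Δa| < 1e-12 after 4 iterations
sag = a·(cosh(S/(2a)) − 1) = 84.320615·(cosh(0.820072) − 1) = 29.978668
T_max/T_min = cosh(S/(2a)) = 1.355532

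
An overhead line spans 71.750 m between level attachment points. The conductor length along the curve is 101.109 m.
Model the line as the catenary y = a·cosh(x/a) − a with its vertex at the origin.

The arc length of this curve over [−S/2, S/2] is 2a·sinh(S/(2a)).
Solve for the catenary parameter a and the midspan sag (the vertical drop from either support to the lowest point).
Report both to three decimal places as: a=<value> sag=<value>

a=24.187 sag=31.856

seed: a₀ = √(S³/(24(L−S))) = √(71.750³/(24·29.359)) = 22.895841
iter 1: u=1.566878  f(a)=+3.822e+00  f'(a)=-3.252e+00  a ← 22.895841 − (+3.822e+00/-3.252e+00) = 24.071120
iter 2: u=1.490375  f(a)=+3.140e-01  f'(a)=-2.738e+00  a ← 24.071120 − (+3.140e-01/-2.738e+00) = 24.185815
iter 3: u=1.483307  f(a)=+2.539e-03  f'(a)=-2.694e+00  a ← 24.185815 − (+2.539e-03/-2.694e+00) = 24.186757
iter 4: u=1.483250  f(a)=+1.689e-07  f'(a)=-2.693e+00  a ← 24.186757 − (+1.689e-07/-2.693e+00) = 24.186757
iter 5: u=1.483250  f(a)=-1.421e-14  f'(a)=-2.693e+00  a ← 24.186757 − (-1.421e-14/-2.693e+00) = 24.186757
converged: |Δa| < 1e-12 after 5 iterations
sag = a·(cosh(S/(2a)) − 1) = 24.186757·(cosh(1.483250) − 1) = 31.855697
T_max/T_min = cosh(S/(2a)) = 2.317072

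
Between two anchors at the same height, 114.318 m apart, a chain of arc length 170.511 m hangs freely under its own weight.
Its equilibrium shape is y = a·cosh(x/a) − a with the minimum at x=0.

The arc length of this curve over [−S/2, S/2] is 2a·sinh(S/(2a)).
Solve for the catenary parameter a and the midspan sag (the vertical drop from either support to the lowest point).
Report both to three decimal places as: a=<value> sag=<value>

seed: a₀ = √(S³/(24(L−S))) = √(114.318³/(24·56.193)) = 33.283209
iter 1: u=1.717352  f(a)=+8.893e+00  f'(a)=-4.483e+00  a ← 33.283209 − (+8.893e+00/-4.483e+00) = 35.266739
iter 2: u=1.620762  f(a)=+8.570e-01  f'(a)=-3.657e+00  a ← 35.266739 − (+8.570e-01/-3.657e+00) = 35.501054
iter 3: u=1.610065  f(a)=+9.832e-03  f'(a)=-3.574e+00  a ← 35.501054 − (+9.832e-03/-3.574e+00) = 35.503805
iter 4: u=1.609940  f(a)=+1.327e-06  f'(a)=-3.573e+00  a ← 35.503805 − (+1.327e-06/-3.573e+00) = 35.503806
iter 5: u=1.609940  f(a)=+2.842e-14  f'(a)=-3.573e+00  a ← 35.503806 − (+2.842e-14/-3.573e+00) = 35.503806
converged: |Δa| < 1e-12 after 5 iterations
sag = a·(cosh(S/(2a)) − 1) = 35.503806·(cosh(1.609940) − 1) = 56.848891
T_max/T_min = cosh(S/(2a)) = 2.601206

a=35.504 sag=56.849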